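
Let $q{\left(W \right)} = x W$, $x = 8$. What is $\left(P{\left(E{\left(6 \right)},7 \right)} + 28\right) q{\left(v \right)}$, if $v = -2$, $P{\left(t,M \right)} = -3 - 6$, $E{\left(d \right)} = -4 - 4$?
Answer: $-304$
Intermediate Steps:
$E{\left(d \right)} = -8$
$P{\left(t,M \right)} = -9$ ($P{\left(t,M \right)} = -3 - 6 = -9$)
$q{\left(W \right)} = 8 W$
$\left(P{\left(E{\left(6 \right)},7 \right)} + 28\right) q{\left(v \right)} = \left(-9 + 28\right) 8 \left(-2\right) = 19 \left(-16\right) = -304$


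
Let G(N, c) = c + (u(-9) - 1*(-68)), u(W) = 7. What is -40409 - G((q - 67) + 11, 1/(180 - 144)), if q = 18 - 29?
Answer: -1457425/36 ≈ -40484.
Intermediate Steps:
q = -11
G(N, c) = 75 + c (G(N, c) = c + (7 - 1*(-68)) = c + (7 + 68) = c + 75 = 75 + c)
-40409 - G((q - 67) + 11, 1/(180 - 144)) = -40409 - (75 + 1/(180 - 144)) = -40409 - (75 + 1/36) = -40409 - 1*2701/36 = -40409 - 2701/36 = -1457425/36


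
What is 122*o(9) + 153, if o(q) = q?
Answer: 1251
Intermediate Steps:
122*o(9) + 153 = 122*9 + 153 = 1098 + 153 = 1251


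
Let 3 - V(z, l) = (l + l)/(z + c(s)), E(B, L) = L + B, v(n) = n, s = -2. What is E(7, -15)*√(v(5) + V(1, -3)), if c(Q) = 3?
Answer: -4*√38 ≈ -24.658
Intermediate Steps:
E(B, L) = B + L
V(z, l) = 3 - 2*l/(3 + z) (V(z, l) = 3 - (l + l)/(z + 3) = 3 - 2*l/(3 + z))
E(7, -15)*√(v(5) + V(1, -3)) = (7 - 15)*√(5 + (9 - 2*(-3) + 3*1)/(3 + 1)) = -8*√(5 + (9 + 6 + 3)/4) = -8*√(5 + (¼)*18) = -8*√(5 + 9/2) = -4*√38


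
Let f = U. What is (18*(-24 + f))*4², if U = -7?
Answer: -8928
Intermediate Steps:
f = -7
(18*(-24 + f))*4² = (18*(-24 - 7))*4² = (18*(-31))*16 = -558*16 = -8928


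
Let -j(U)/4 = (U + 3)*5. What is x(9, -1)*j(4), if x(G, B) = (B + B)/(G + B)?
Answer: 35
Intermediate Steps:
x(G, B) = 2*B/(B + G) (x(G, B) = (2*B)/(B + G) = 2*B/(B + G))
j(U) = -60 - 20*U (j(U) = -4*(U + 3)*5 = -4*(3 + U)*5 = -4*(15 + 5*U) = -60 - 20*U)
x(9, -1)*j(4) = (2*(-1)/(-1 + 9))*(-60 - 20*4) = (2*(-1)/8)*(-60 - 80) = (2*(-1)*(⅛))*(-140) = -¼*(-140) = 35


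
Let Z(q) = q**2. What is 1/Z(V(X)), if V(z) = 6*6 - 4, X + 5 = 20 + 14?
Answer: 1/1024 ≈ 0.00097656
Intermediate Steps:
X = 29 (X = -5 + (20 + 14) = -5 + 34 = 29)
V(z) = 32 (V(z) = 36 - 4 = 32)
1/Z(V(X)) = 1/(32**2) = 1/1024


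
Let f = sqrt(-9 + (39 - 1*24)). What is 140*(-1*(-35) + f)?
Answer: 4900 + 140*sqrt(6) ≈ 5242.9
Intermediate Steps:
f = sqrt(6) (f = sqrt(-9 + (39 - 24)) = sqrt(-9 + 15) = sqrt(6) ≈ 2.4495)
140*(-1*(-35) + f) = 140*(-1*(-35) + sqrt(6)) = 140*(35 + sqrt(6)) = 4900 + 140*sqrt(6)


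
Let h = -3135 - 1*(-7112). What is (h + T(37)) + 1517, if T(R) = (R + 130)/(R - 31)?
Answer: 33131/6 ≈ 5521.8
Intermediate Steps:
h = 3977 (h = -3135 + 7112 = 3977)
T(R) = (130 + R)/(-31 + R)
(h + T(37)) + 1517 = (3977 + (130 + 37)/(-31 + 37)) + 1517 = (3977 + 167/6) + 1517 = 24029/6 + 1517 = 33131/6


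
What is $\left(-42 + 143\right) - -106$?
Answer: $207$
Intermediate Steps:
$\left(-42 + 143\right) - -106 = 101 + \left(99 + 7\right) = 101 + 106 = 207$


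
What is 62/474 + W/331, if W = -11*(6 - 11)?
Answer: 23296/78447 ≈ 0.29696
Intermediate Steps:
W = 55 (W = -11*(-5) = 55)
62/474 + W/331 = 62/474 + 55/331 = 62*(1/474) + 55*(1/331) = 31/237 + 55/331 = 23296/78447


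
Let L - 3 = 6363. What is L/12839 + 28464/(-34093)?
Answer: -148413258/437720027 ≈ -0.33906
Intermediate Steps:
L = 6366 (L = 3 + 6363 = 6366)
L/12839 + 28464/(-34093) = 6366/12839 + 28464/(-34093) = 6366*(1/12839) + 28464*(-1/34093) = 6366/12839 - 28464/34093 = -148413258/437720027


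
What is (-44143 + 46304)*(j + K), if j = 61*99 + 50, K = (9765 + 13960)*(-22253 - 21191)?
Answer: -2227348774571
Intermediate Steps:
K = -1030708900 (K = 23725*(-43444) = -1030708900)
j = 6089 (j = 6039 + 50 = 6089)
(-44143 + 46304)*(j + K) = (-44143 + 46304)*(6089 - 1030708900) = 2161*(-1030702811) = -2227348774571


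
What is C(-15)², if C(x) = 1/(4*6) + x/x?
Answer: 625/576 ≈ 1.0851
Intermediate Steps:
C(x) = 25/24 (C(x) = (¼)*(⅙) + 1 = 1/24 + 1 = 25/24)
C(-15)² = (25/24)² = 625/576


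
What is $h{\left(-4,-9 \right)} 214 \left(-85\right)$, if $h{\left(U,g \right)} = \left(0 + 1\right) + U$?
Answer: $54570$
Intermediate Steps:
$h{\left(U,g \right)} = 1 + U$
$h{\left(-4,-9 \right)} 214 \left(-85\right) = \left(1 - 4\right) 214 \left(-85\right) = \left(-3\right) 214 \left(-85\right) = \left(-642\right) \left(-85\right) = 54570$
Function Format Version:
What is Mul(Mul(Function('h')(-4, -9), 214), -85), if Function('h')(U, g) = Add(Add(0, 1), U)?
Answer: 54570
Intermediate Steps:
Function('h')(U, g) = Add(1, U)
Mul(Mul(Function('h')(-4, -9), 214), -85) = Mul(Mul(Add(1, -4), 214), -85) = Mul(Mul(-3, 214), -85) = Mul(-642, -85) = 54570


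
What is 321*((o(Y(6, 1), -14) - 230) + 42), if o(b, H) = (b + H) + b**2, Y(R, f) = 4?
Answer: -58422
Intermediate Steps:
o(b, H) = H + b + b**2 (o(b, H) = (H + b) + b**2 = H + b + b**2)
321*((o(Y(6, 1), -14) - 230) + 42) = 321*(((-14 + 4 + 4**2) - 230) + 42) = 321*(((-14 + 4 + 16) - 230) + 42) = 321*((6 - 230) + 42) = 321*(-224 + 42) = 321*(-182) = -58422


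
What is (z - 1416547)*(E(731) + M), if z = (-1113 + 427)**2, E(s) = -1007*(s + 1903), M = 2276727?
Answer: 355404196161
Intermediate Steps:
E(s) = -1916321 - 1007*s (E(s) = -1007*(1903 + s) = -1916321 - 1007*s)
z = 470596 (z = (-686)**2 = 470596)
(z - 1416547)*(E(731) + M) = (470596 - 1416547)*((-1916321 - 1007*731) + 2276727) = -945951*((-1916321 - 736117) + 2276727) = -945951*(-2652438 + 2276727) = -945951*(-375711) = 355404196161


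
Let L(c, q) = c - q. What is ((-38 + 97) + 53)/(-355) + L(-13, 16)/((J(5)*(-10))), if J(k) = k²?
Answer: -3541/17750 ≈ -0.19949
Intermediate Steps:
((-38 + 97) + 53)/(-355) + L(-13, 16)/((J(5)*(-10))) = ((-38 + 97) + 53)/(-355) + (-13 - 1*16)/((5²*(-10))) = (59 + 53)*(-1/355) + (-13 - 16)/((25*(-10))) = 112*(-1/355) - 29/(-250) = -112/355 - 29*(-1/250) = -112/355 + 29/250 = -3541/17750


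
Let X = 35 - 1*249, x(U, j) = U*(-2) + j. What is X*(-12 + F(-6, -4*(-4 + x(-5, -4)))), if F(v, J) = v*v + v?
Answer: -3852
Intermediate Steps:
x(U, j) = j - 2*U (x(U, j) = -2*U + j = j - 2*U)
X = -214 (X = 35 - 249 = -214)
F(v, J) = v + v**2 (F(v, J) = v**2 + v = v + v**2)
X*(-12 + F(-6, -4*(-4 + x(-5, -4)))) = -214*(-12 - 6*(1 - 6)) = -214*(-12 - 6*(-5)) = -214*(-12 + 30) = -214*18 = -3852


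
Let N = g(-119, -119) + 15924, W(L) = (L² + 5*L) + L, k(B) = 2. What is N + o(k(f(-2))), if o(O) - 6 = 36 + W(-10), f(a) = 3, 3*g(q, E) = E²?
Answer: 62179/3 ≈ 20726.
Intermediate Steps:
g(q, E) = E²/3
W(L) = L² + 6*L
o(O) = 82 (o(O) = 6 + (36 - 10*(6 - 10)) = 6 + (36 - 10*(-4)) = 6 + (36 + 40) = 6 + 76 = 82)
N = 61933/3 (N = (⅓)*(-119)² + 15924 = (⅓)*14161 + 15924 = 14161/3 + 15924 = 61933/3 ≈ 20644.)
N + o(k(f(-2))) = 61933/3 + 82 = 62179/3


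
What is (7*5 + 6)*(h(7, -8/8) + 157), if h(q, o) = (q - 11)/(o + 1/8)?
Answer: 46371/7 ≈ 6624.4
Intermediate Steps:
h(q, o) = (-11 + q)/(⅛ + o) (h(q, o) = (-11 + q)/(o + ⅛) = (-11 + q)/(⅛ + o))
(7*5 + 6)*(h(7, -8/8) + 157) = (7*5 + 6)*(8*(-11 + 7)/(1 + 8*(-8/8)) + 157) = (35 + 6)*(8*(-4)/(1 + 8*(-8*⅛)) + 157) = 41*(8*(-4)/(1 + 8*(-1)) + 157) = 41*(8*(-4)/(1 - 8) + 157) = 41*(8*(-4)/(-7) + 157) = 41*(8*(-⅐)*(-4) + 157) = 41*(32/7 + 157) = 41*(1131/7) = 46371/7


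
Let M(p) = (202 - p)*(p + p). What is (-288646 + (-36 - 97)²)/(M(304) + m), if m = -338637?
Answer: 90319/133551 ≈ 0.67629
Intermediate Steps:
M(p) = 2*p*(202 - p) (M(p) = (202 - p)*(2*p) = 2*p*(202 - p))
(-288646 + (-36 - 97)²)/(M(304) + m) = (-288646 + (-36 - 97)²)/(2*304*(202 - 1*304) - 338637) = (-288646 + (-133)²)/(2*304*(202 - 304) - 338637) = (-288646 + 17689)/(2*304*(-102) - 338637) = -270957/(-62016 - 338637) = -270957/(-400653) = -270957*(-1/400653) = 90319/133551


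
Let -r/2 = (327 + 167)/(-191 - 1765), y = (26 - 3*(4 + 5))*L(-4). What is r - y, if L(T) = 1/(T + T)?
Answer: 1487/3912 ≈ 0.38011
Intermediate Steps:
L(T) = 1/(2*T)
y = 1/8 (y = (26 - 3*(4 + 5))*((1/2)/(-4)) = (26 - 3*9)*((1/2)*(-1/4)) = (26 - 27)*(-1/8) = -1*(-1/8) = 1/8 ≈ 0.12500)
r = 247/489 (r = -2*(327 + 167)/(-191 - 1765) = -988/(-1956) = -988*(-1)/1956 = -2*(-247/978) = 247/489 ≈ 0.50511)
r - y = 247/489 - 1*1/8 = 247/489 - 1/8 = 1487/3912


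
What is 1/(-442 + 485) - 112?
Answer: -4815/43 ≈ -111.98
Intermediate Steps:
1/(-442 + 485) - 112 = 1/43 - 112 = -4815/43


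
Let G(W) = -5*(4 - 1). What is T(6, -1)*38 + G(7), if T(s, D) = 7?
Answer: 251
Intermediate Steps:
G(W) = -15 (G(W) = -5*3 = -15)
T(6, -1)*38 + G(7) = 7*38 - 15 = 266 - 15 = 251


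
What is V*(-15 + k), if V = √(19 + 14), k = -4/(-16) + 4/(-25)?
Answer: -1491*√33/100 ≈ -85.651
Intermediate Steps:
k = 9/100 (k = -4*(-1/16) + 4*(-1/25) = ¼ - 4/25 = 9/100 ≈ 0.090000)
V = √33 ≈ 5.7446
V*(-15 + k) = √33*(-15 + 9/100) = √33*(-1491/100) = -1491*√33/100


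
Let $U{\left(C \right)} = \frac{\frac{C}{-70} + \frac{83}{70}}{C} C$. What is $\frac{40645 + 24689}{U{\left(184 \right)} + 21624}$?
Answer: $\frac{4573380}{1513579} \approx 3.0216$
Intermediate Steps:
$U{\left(C \right)} = \frac{83}{70} - \frac{C}{70}$ ($U{\left(C \right)} = \frac{C \left(- \frac{1}{70}\right) + 83 \cdot \frac{1}{70}}{C} C = \frac{- \frac{C}{70} + \frac{83}{70}}{C} C = \frac{\frac{83}{70} - \frac{C}{70}}{C} C = \frac{83}{70} - \frac{C}{70}$)
$\frac{40645 + 24689}{U{\left(184 \right)} + 21624} = \frac{40645 + 24689}{\left(\frac{83}{70} - \frac{92}{35}\right) + 21624} = \frac{65334}{\left(\frac{83}{70} - \frac{92}{35}\right) + 21624} = \frac{65334}{- \frac{101}{70} + 21624} = \frac{65334}{\frac{1513579}{70}} = 65334 \cdot \frac{70}{1513579} = \frac{4573380}{1513579}$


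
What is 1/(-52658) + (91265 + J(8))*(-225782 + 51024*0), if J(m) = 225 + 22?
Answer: -1088007083616673/52658 ≈ -2.0662e+10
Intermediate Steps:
J(m) = 247
1/(-52658) + (91265 + J(8))*(-225782 + 51024*0) = 1/(-52658) + (91265 + 247)*(-225782 + 51024*0) = -1/52658 + 91512*(-225782 + 0) = -1/52658 + 91512*(-225782) = -1/52658 - 20661762384 = -1088007083616673/52658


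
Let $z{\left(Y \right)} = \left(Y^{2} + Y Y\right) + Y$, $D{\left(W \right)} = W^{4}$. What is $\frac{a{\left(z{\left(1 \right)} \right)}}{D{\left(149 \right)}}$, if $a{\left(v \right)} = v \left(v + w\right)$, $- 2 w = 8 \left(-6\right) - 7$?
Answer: $\frac{183}{985768802} \approx 1.8564 \cdot 10^{-7}$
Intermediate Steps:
$z{\left(Y \right)} = Y + 2 Y^{2}$ ($z{\left(Y \right)} = \left(Y^{2} + Y^{2}\right) + Y = 2 Y^{2} + Y = Y + 2 Y^{2}$)
$w = \frac{55}{2}$ ($w = - \frac{8 \left(-6\right) - 7}{2} = - \frac{-48 - 7}{2} = \left(- \frac{1}{2}\right) \left(-55\right) = \frac{55}{2} \approx 27.5$)
$a{\left(v \right)} = v \left(\frac{55}{2} + v\right)$ ($a{\left(v \right)} = v \left(v + \frac{55}{2}\right) = v \left(\frac{55}{2} + v\right)$)
$\frac{a{\left(z{\left(1 \right)} \right)}}{D{\left(149 \right)}} = \frac{\frac{1}{2} \cdot 1 \left(1 + 2 \cdot 1\right) \left(55 + 2 \cdot 1 \left(1 + 2 \cdot 1\right)\right)}{149^{4}} = \frac{\frac{1}{2} \cdot 1 \left(1 + 2\right) \left(55 + 2 \cdot 1 \left(1 + 2\right)\right)}{492884401} = \frac{1 \cdot 3 \left(55 + 2 \cdot 1 \cdot 3\right)}{2} \cdot \frac{1}{492884401} = \frac{1}{2} \cdot 3 \left(55 + 2 \cdot 3\right) \frac{1}{492884401} = \frac{1}{2} \cdot 3 \left(55 + 6\right) \frac{1}{492884401} = \frac{1}{2} \cdot 3 \cdot 61 \cdot \frac{1}{492884401} = \frac{183}{2} \cdot \frac{1}{492884401} = \frac{183}{985768802}$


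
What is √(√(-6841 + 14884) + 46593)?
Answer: √(46593 + √8043) ≈ 216.06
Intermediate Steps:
√(√(-6841 + 14884) + 46593) = √(√8043 + 46593) = √(46593 + √8043)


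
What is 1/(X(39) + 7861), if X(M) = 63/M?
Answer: 13/102214 ≈ 0.00012718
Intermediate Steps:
1/(X(39) + 7861) = 1/(63/39 + 7861) = 1/(63*(1/39) + 7861) = 1/(21/13 + 7861) = 1/(102214/13) = 13/102214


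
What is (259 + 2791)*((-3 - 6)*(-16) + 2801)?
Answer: 8982250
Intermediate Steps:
(259 + 2791)*((-3 - 6)*(-16) + 2801) = 3050*(-9*(-16) + 2801) = 3050*(144 + 2801) = 3050*2945 = 8982250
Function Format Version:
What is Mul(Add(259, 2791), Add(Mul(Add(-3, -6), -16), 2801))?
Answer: 8982250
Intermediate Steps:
Mul(Add(259, 2791), Add(Mul(Add(-3, -6), -16), 2801)) = Mul(3050, Add(Mul(-9, -16), 2801)) = Mul(3050, Add(144, 2801)) = Mul(3050, 2945) = 8982250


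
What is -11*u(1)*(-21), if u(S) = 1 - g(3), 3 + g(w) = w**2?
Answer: -1155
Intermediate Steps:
g(w) = -3 + w**2
u(S) = -5 (u(S) = 1 - (-3 + 3**2) = 1 - (-3 + 9) = 1 - 1*6 = 1 - 6 = -5)
-11*u(1)*(-21) = -11*(-5)*(-21) = 55*(-21) = -1155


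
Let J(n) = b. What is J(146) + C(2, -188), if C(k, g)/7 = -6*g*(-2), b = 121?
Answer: -15671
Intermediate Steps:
J(n) = 121
C(k, g) = 84*g (C(k, g) = 7*(-6*g*(-2)) = 7*(12*g) = 84*g)
J(146) + C(2, -188) = 121 + 84*(-188) = 121 - 15792 = -15671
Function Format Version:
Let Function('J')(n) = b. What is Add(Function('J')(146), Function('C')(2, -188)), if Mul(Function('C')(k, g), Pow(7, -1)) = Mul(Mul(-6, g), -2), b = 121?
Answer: -15671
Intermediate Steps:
Function('J')(n) = 121
Function('C')(k, g) = Mul(84, g) (Function('C')(k, g) = Mul(7, Mul(Mul(-6, g), -2)) = Mul(7, Mul(12, g)) = Mul(84, g))
Add(Function('J')(146), Function('C')(2, -188)) = Add(121, Mul(84, -188)) = Add(121, -15792) = -15671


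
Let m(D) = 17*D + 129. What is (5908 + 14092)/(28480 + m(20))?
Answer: 20000/28949 ≈ 0.69087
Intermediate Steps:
m(D) = 129 + 17*D
(5908 + 14092)/(28480 + m(20)) = (5908 + 14092)/(28480 + (129 + 17*20)) = 20000/(28480 + (129 + 340)) = 20000/(28480 + 469) = 20000/28949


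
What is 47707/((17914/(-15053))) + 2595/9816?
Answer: -1174858610751/29307304 ≈ -40088.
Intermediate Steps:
47707/((17914/(-15053))) + 2595/9816 = 47707/((17914*(-1/15053))) + 2595*(1/9816) = 47707/(-17914/15053) + 865/3272 = 47707*(-15053/17914) + 865/3272 = -718133471/17914 + 865/3272 = -1174858610751/29307304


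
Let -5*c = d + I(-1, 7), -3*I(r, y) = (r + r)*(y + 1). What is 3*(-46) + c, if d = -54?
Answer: -1924/15 ≈ -128.27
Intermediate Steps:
I(r, y) = -2*r*(1 + y)/3 (I(r, y) = -(r + r)*(y + 1)/3 = -2*r*(1 + y)/3)
c = 146/15 (c = -(-54 - 2/3*(-1)*(1 + 7))/5 = -(-54 - 2/3*(-1)*8)/5 = -(-54 + 16/3)/5 = -1/5*(-146/3) = 146/15 ≈ 9.7333)
3*(-46) + c = 3*(-46) + 146/15 = -138 + 146/15 = -1924/15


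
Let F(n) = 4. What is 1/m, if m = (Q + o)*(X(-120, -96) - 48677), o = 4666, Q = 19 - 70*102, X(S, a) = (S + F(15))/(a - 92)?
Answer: 47/5616524450 ≈ 8.3682e-9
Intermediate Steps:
X(S, a) = (4 + S)/(-92 + a) (X(S, a) = (S + 4)/(a - 92) = (4 + S)/(-92 + a))
Q = -7121 (Q = 19 - 7140 = -7121)
m = 5616524450/47 (m = (-7121 + 4666)*((4 - 120)/(-92 - 96) - 48677) = -2455*(-116/(-188) - 48677) = -2455*(-1/188*(-116) - 48677) = -2455*(29/47 - 48677) = -2455*(-2287790/47) = 5616524450/47 ≈ 1.1950e+8)
1/m = 1/(5616524450/47) = 47/5616524450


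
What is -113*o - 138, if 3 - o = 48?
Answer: 4947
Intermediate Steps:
o = -45 (o = 3 - 1*48 = 3 - 48 = -45)
-113*o - 138 = -113*(-45) - 138 = 5085 - 138 = 4947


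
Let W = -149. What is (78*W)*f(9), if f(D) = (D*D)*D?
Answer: -8472438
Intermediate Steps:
f(D) = D**3 (f(D) = D**2*D = D**3)
(78*W)*f(9) = (78*(-149))*9**3 = -11622*729 = -8472438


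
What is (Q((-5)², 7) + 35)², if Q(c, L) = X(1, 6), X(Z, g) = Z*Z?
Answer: 1296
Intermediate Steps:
X(Z, g) = Z²
Q(c, L) = 1 (Q(c, L) = 1² = 1)
(Q((-5)², 7) + 35)² = (1 + 35)² = 36² = 1296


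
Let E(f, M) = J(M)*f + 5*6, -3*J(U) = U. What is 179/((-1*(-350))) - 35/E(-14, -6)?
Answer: -2973/175 ≈ -16.989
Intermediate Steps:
J(U) = -U/3
E(f, M) = 30 - M*f/3 (E(f, M) = (-M/3)*f + 5*6 = -M*f/3 + 30 = 30 - M*f/3)
179/((-1*(-350))) - 35/E(-14, -6) = 179/((-1*(-350))) - 35/(30 - 1/3*(-6)*(-14)) = 179/350 - 35/(30 - 28) = 179*(1/350) - 35/2 = 179/350 - 35*1/2 = 179/350 - 35/2 = -2973/175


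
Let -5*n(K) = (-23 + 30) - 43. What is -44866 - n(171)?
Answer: -224366/5 ≈ -44873.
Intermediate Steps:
n(K) = 36/5 (n(K) = -((-23 + 30) - 43)/5 = -(7 - 43)/5 = -1/5*(-36) = 36/5)
-44866 - n(171) = -44866 - 1*36/5 = -44866 - 36/5 = -224366/5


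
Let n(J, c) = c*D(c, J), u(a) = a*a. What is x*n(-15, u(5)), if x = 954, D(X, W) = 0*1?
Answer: 0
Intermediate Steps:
D(X, W) = 0
u(a) = a²
n(J, c) = 0 (n(J, c) = c*0 = 0)
x*n(-15, u(5)) = 954*0 = 0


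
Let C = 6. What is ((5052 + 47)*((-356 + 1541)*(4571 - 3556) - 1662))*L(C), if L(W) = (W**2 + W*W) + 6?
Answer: 477709064586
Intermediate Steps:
L(W) = 6 + 2*W**2 (L(W) = (W**2 + W**2) + 6 = 2*W**2 + 6 = 6 + 2*W**2)
((5052 + 47)*((-356 + 1541)*(4571 - 3556) - 1662))*L(C) = ((5052 + 47)*((-356 + 1541)*(4571 - 3556) - 1662))*(6 + 2*6**2) = (5099*(1185*1015 - 1662))*(6 + 2*36) = (5099*(1202775 - 1662))*(6 + 72) = (5099*1201113)*78 = 6124475187*78 = 477709064586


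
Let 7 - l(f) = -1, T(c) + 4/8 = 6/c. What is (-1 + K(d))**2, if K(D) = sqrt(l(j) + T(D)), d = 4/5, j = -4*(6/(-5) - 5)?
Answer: (1 - sqrt(15))**2 ≈ 8.2540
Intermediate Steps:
T(c) = -1/2 + 6/c
j = 124/5 (j = -4*(6*(-1/5) - 5) = -4*(-6/5 - 5) = -4*(-31/5) = 124/5 ≈ 24.800)
l(f) = 8 (l(f) = 7 - 1*(-1) = 7 + 1 = 8)
d = 4/5 (d = 4*(1/5) = 4/5 ≈ 0.80000)
K(D) = sqrt(8 + (12 - D)/(2*D))
(-1 + K(d))**2 = (-1 + sqrt(30 + 24/(4/5))/2)**2 = (-1 + sqrt(30 + 24*(5/4))/2)**2 = (-1 + sqrt(30 + 30)/2)**2 = (-1 + sqrt(60)/2)**2 = (-1 + (2*sqrt(15))/2)**2 = (-1 + sqrt(15))**2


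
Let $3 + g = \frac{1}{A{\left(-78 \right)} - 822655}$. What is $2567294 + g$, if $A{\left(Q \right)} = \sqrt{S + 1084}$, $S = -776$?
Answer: $\frac{1737443062979092992}{676761248717} - \frac{2 \sqrt{77}}{676761248717} \approx 2.5673 \cdot 10^{6}$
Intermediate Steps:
$A{\left(Q \right)} = 2 \sqrt{77}$ ($A{\left(Q \right)} = \sqrt{-776 + 1084} = \sqrt{308} = 2 \sqrt{77}$)
$g = -3 + \frac{1}{-822655 + 2 \sqrt{77}}$ ($g = -3 + \frac{1}{2 \sqrt{77} - 822655} = -3 + \frac{1}{-822655 + 2 \sqrt{77}} \approx -3.0$)
$2567294 + g = 2567294 - \left(\frac{2030284568806}{676761248717} + \frac{2 \sqrt{77}}{676761248717}\right) = \frac{1737443062979092992}{676761248717} - \frac{2 \sqrt{77}}{676761248717}$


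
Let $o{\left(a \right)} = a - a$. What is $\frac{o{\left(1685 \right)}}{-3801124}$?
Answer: $0$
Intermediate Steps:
$o{\left(a \right)} = 0$
$\frac{o{\left(1685 \right)}}{-3801124} = \frac{0}{-3801124} = 0 \left(- \frac{1}{3801124}\right) = 0$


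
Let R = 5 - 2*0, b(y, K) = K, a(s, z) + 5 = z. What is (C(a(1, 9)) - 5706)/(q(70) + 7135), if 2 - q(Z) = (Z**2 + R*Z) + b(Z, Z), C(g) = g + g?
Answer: -5698/1817 ≈ -3.1359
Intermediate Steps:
a(s, z) = -5 + z
R = 5 (R = 5 + 0 = 5)
C(g) = 2*g
q(Z) = 2 - Z**2 - 6*Z (q(Z) = 2 - ((Z**2 + 5*Z) + Z) = 2 - (Z**2 + 6*Z) = 2 + (-Z**2 - 6*Z) = 2 - Z**2 - 6*Z)
(C(a(1, 9)) - 5706)/(q(70) + 7135) = (2*(-5 + 9) - 5706)/((2 - 1*70**2 - 6*70) + 7135) = (2*4 - 5706)/((2 - 1*4900 - 420) + 7135) = (8 - 5706)/((2 - 4900 - 420) + 7135) = -5698/(-5318 + 7135) = -5698/1817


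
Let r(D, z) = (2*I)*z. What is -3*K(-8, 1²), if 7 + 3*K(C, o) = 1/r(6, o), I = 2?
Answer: 27/4 ≈ 6.7500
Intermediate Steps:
r(D, z) = 4*z (r(D, z) = (2*2)*z = 4*z)
K(C, o) = -7/3 + 1/(12*o) (K(C, o) = -7/3 + 1/(3*((4*o))) = -7/3 + (1/(4*o))/3 = -7/3 + 1/(12*o))
-3*K(-8, 1²) = -(1 - 28*1²)/(4*(1²)) = -(1 - 28*1)/(4*1) = -(1 - 28)/4 = -(-27)/4 = -3*(-9/4) = 27/4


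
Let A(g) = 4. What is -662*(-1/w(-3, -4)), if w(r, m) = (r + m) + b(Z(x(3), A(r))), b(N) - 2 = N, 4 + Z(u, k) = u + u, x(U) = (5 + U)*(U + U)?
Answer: 662/87 ≈ 7.6092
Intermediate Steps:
x(U) = 2*U*(5 + U) (x(U) = (5 + U)*(2*U) = 2*U*(5 + U))
Z(u, k) = -4 + 2*u (Z(u, k) = -4 + (u + u) = -4 + 2*u)
b(N) = 2 + N
w(r, m) = 94 + m + r (w(r, m) = (r + m) + (2 + (-4 + 2*(2*3*(5 + 3)))) = (m + r) + (2 + (-4 + 2*(2*3*8))) = (m + r) + (2 + (-4 + 2*48)) = (m + r) + (2 + (-4 + 96)) = (m + r) + (2 + 92) = (m + r) + 94 = 94 + m + r)
-662*(-1/w(-3, -4)) = -662*(-1/(94 - 4 - 3)) = -662/((-1*87)) = -662/(-87) = -662*(-1/87) = 662/87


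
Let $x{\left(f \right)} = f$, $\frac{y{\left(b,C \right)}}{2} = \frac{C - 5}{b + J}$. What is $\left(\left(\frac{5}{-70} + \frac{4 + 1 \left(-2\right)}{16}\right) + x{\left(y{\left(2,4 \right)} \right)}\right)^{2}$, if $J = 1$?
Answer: $\frac{10609}{28224} \approx 0.37589$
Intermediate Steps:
$y{\left(b,C \right)} = \frac{2 \left(-5 + C\right)}{1 + b}$ ($y{\left(b,C \right)} = 2 \frac{C - 5}{b + 1} = 2 \frac{-5 + C}{1 + b} = \frac{2 \left(-5 + C\right)}{1 + b}$)
$\left(\left(\frac{5}{-70} + \frac{4 + 1 \left(-2\right)}{16}\right) + x{\left(y{\left(2,4 \right)} \right)}\right)^{2} = \left(\left(\frac{5}{-70} + \frac{4 + 1 \left(-2\right)}{16}\right) + \frac{2 \left(-5 + 4\right)}{1 + 2}\right)^{2} = \left(\left(5 \left(- \frac{1}{70}\right) + \left(4 - 2\right) \frac{1}{16}\right) + 2 \cdot \frac{1}{3} \left(-1\right)\right)^{2} = \left(\left(- \frac{1}{14} + 2 \cdot \frac{1}{16}\right) + 2 \cdot \frac{1}{3} \left(-1\right)\right)^{2} = \left(\left(- \frac{1}{14} + \frac{1}{8}\right) - \frac{2}{3}\right)^{2} = \left(\frac{3}{56} - \frac{2}{3}\right)^{2} = \left(- \frac{103}{168}\right)^{2} = \frac{10609}{28224}$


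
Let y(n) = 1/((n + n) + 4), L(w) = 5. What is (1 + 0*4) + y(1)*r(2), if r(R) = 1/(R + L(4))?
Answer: 43/42 ≈ 1.0238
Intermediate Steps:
y(n) = 1/(4 + 2*n) (y(n) = 1/(2*n + 4) = 1/(4 + 2*n))
r(R) = 1/(5 + R) (r(R) = 1/(R + 5) = 1/(5 + R))
(1 + 0*4) + y(1)*r(2) = (1 + 0*4) + (1/(2*(2 + 1)))/(5 + 2) = (1 + 0) + ((1/2)/3)/7 = 1 + ((1/2)*(1/3))*(1/7) = 1 + (1/6)*(1/7) = 1 + 1/42 = 43/42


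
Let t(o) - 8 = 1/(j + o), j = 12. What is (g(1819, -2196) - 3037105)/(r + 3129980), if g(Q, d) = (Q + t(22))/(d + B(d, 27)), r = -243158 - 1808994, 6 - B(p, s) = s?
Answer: -228930962809/81244518984 ≈ -2.8178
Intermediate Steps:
B(p, s) = 6 - s
t(o) = 8 + 1/(12 + o)
r = -2052152
g(Q, d) = (273/34 + Q)/(-21 + d) (g(Q, d) = (Q + (97 + 8*22)/(12 + 22))/(d + (6 - 1*27)) = (Q + (97 + 176)/34)/(d + (6 - 27)) = (Q + (1/34)*273)/(d - 21) = (Q + 273/34)/(-21 + d) = (273/34 + Q)/(-21 + d))
(g(1819, -2196) - 3037105)/(r + 3129980) = ((273/34 + 1819)/(-21 - 2196) - 3037105)/(-2052152 + 3129980) = ((62119/34)/(-2217) - 3037105)/1077828 = (-1/2217*62119/34 - 3037105)*(1/1077828) = (-62119/75378 - 3037105)*(1/1077828) = -228930962809/75378*1/1077828 = -228930962809/81244518984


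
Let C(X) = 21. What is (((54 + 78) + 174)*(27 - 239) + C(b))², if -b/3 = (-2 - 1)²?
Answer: 4205652201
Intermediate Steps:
b = -27 (b = -3*(-2 - 1)² = -3*(-3)² = -3*9 = -27)
(((54 + 78) + 174)*(27 - 239) + C(b))² = (((54 + 78) + 174)*(27 - 239) + 21)² = ((132 + 174)*(-212) + 21)² = (306*(-212) + 21)² = (-64872 + 21)² = (-64851)² = 4205652201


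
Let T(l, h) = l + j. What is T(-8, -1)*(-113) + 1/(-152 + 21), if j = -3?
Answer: 162832/131 ≈ 1243.0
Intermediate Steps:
T(l, h) = -3 + l (T(l, h) = l - 3 = -3 + l)
T(-8, -1)*(-113) + 1/(-152 + 21) = (-3 - 8)*(-113) + 1/(-152 + 21) = -11*(-113) + 1/(-131) = 1243 - 1/131 = 162832/131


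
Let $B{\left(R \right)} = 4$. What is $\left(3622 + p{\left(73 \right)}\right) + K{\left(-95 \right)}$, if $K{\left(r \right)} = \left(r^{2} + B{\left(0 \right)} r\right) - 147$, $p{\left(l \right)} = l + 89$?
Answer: $12282$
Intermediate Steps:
$p{\left(l \right)} = 89 + l$
$K{\left(r \right)} = -147 + r^{2} + 4 r$ ($K{\left(r \right)} = \left(r^{2} + 4 r\right) - 147 = -147 + r^{2} + 4 r$)
$\left(3622 + p{\left(73 \right)}\right) + K{\left(-95 \right)} = \left(3622 + \left(89 + 73\right)\right) + \left(-147 + \left(-95\right)^{2} + 4 \left(-95\right)\right) = \left(3622 + 162\right) - -8498 = 3784 + 8498 = 12282$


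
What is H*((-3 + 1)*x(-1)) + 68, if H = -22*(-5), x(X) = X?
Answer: 288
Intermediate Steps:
H = 110
H*((-3 + 1)*x(-1)) + 68 = 110*((-3 + 1)*(-1)) + 68 = 110*(-2*(-1)) + 68 = 110*2 + 68 = 220 + 68 = 288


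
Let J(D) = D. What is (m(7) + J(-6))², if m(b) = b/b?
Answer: 25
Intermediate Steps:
m(b) = 1
(m(7) + J(-6))² = (1 - 6)² = (-5)² = 25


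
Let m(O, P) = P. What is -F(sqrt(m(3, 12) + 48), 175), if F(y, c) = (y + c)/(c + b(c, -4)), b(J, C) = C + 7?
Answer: -175/178 - sqrt(15)/89 ≈ -1.0267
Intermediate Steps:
b(J, C) = 7 + C
F(y, c) = (c + y)/(3 + c) (F(y, c) = (y + c)/(c + (7 - 4)) = (c + y)/(c + 3) = (c + y)/(3 + c))
-F(sqrt(m(3, 12) + 48), 175) = -(175 + sqrt(12 + 48))/(3 + 175) = -(175 + sqrt(60))/178 = -(175 + 2*sqrt(15))/178 = -(175/178 + sqrt(15)/89) = -175/178 - sqrt(15)/89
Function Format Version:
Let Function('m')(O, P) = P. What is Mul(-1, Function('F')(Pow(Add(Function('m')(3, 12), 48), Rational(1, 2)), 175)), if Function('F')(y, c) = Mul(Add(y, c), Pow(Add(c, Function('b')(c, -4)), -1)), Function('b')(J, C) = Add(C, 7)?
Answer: Add(Rational(-175, 178), Mul(Rational(-1, 89), Pow(15, Rational(1, 2)))) ≈ -1.0267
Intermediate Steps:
Function('b')(J, C) = Add(7, C)
Function('F')(y, c) = Mul(Pow(Add(3, c), -1), Add(c, y)) (Function('F')(y, c) = Mul(Add(y, c), Pow(Add(c, Add(7, -4)), -1)) = Mul(Add(c, y), Pow(Add(c, 3), -1)) = Mul(Add(c, y), Pow(Add(3, c), -1)) = Mul(Pow(Add(3, c), -1), Add(c, y)))
Mul(-1, Function('F')(Pow(Add(Function('m')(3, 12), 48), Rational(1, 2)), 175)) = Mul(-1, Mul(Pow(Add(3, 175), -1), Add(175, Pow(Add(12, 48), Rational(1, 2))))) = Mul(-1, Mul(Pow(178, -1), Add(175, Pow(60, Rational(1, 2))))) = Mul(-1, Mul(Rational(1, 178), Add(175, Mul(2, Pow(15, Rational(1, 2)))))) = Mul(-1, Add(Rational(175, 178), Mul(Rational(1, 89), Pow(15, Rational(1, 2))))) = Add(Rational(-175, 178), Mul(Rational(-1, 89), Pow(15, Rational(1, 2))))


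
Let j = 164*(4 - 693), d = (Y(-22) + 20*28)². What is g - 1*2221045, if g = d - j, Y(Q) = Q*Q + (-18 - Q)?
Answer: -1009745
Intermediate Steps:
Y(Q) = -18 + Q² - Q (Y(Q) = Q² + (-18 - Q) = -18 + Q² - Q)
d = 1098304 (d = ((-18 + (-22)² - 1*(-22)) + 20*28)² = ((-18 + 484 + 22) + 560)² = (488 + 560)² = 1048² = 1098304)
j = -112996 (j = 164*(-689) = -112996)
g = 1211300 (g = 1098304 - 1*(-112996) = 1098304 + 112996 = 1211300)
g - 1*2221045 = 1211300 - 1*2221045 = 1211300 - 2221045 = -1009745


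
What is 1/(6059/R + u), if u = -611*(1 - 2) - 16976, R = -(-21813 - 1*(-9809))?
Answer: -12004/196439401 ≈ -6.1108e-5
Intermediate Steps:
R = 12004 (R = -(-21813 + 9809) = -1*(-12004) = 12004)
u = -16365 (u = -611*(-1) - 16976 = 611 - 16976 = -16365)
1/(6059/R + u) = 1/(6059/12004 - 16365) = 1/(-196439401/12004) = -12004/196439401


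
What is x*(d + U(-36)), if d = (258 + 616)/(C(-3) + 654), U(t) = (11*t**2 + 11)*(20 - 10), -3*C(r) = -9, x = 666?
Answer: 6936394736/73 ≈ 9.5019e+7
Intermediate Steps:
C(r) = 3 (C(r) = -1/3*(-9) = 3)
U(t) = 110 + 110*t**2 (U(t) = (11 + 11*t**2)*10 = 110 + 110*t**2)
d = 874/657 (d = (258 + 616)/(3 + 654) = 874/657 ≈ 1.3303)
x*(d + U(-36)) = 666*(874/657 + (110 + 110*(-36)**2)) = 666*(874/657 + (110 + 110*1296)) = 666*(874/657 + (110 + 142560)) = 666*(874/657 + 142670) = 666*(93735064/657) = 6936394736/73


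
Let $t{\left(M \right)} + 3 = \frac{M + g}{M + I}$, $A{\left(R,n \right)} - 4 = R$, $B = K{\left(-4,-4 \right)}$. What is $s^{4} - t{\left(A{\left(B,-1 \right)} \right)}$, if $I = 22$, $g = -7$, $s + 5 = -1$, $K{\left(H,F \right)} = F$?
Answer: $\frac{28585}{22} \approx 1299.3$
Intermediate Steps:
$s = -6$ ($s = -5 - 1 = -6$)
$B = -4$
$A{\left(R,n \right)} = 4 + R$
$t{\left(M \right)} = -3 + \frac{-7 + M}{22 + M}$ ($t{\left(M \right)} = -3 + \frac{M - 7}{M + 22} = -3 + \frac{-7 + M}{22 + M}$)
$s^{4} - t{\left(A{\left(B,-1 \right)} \right)} = \left(-6\right)^{4} - \frac{-73 - 2 \left(4 - 4\right)}{22 + \left(4 - 4\right)} = 1296 - \frac{-73 - 0}{22 + 0} = 1296 - \frac{-73 + 0}{22} = 1296 - \frac{1}{22} \left(-73\right) = 1296 - - \frac{73}{22} = 1296 + \frac{73}{22} = \frac{28585}{22}$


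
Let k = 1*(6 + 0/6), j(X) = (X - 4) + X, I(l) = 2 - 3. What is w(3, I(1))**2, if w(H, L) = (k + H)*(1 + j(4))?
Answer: 2025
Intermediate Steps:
I(l) = -1
j(X) = -4 + 2*X (j(X) = (-4 + X) + X = -4 + 2*X)
k = 6 (k = 1*(6 + 0*(1/6)) = 1*(6 + 0) = 1*6 = 6)
w(H, L) = 30 + 5*H (w(H, L) = (6 + H)*(1 + (-4 + 2*4)) = (6 + H)*(1 + (-4 + 8)) = (6 + H)*(1 + 4) = (6 + H)*5 = 30 + 5*H)
w(3, I(1))**2 = (30 + 5*3)**2 = (30 + 15)**2 = 45**2 = 2025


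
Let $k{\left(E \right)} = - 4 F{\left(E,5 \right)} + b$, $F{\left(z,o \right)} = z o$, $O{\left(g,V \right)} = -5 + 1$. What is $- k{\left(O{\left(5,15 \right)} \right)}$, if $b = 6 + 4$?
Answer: $-90$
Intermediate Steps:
$b = 10$
$O{\left(g,V \right)} = -4$
$F{\left(z,o \right)} = o z$
$k{\left(E \right)} = 10 - 20 E$ ($k{\left(E \right)} = - 4 \cdot 5 E + 10 = - 20 E + 10 = 10 - 20 E$)
$- k{\left(O{\left(5,15 \right)} \right)} = - (10 - -80) = - (10 + 80) = \left(-1\right) 90 = -90$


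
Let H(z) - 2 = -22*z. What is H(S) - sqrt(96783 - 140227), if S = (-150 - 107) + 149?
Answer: 2378 - 2*I*sqrt(10861) ≈ 2378.0 - 208.43*I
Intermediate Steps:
S = -108 (S = -257 + 149 = -108)
H(z) = 2 - 22*z
H(S) - sqrt(96783 - 140227) = (2 - 22*(-108)) - sqrt(96783 - 140227) = (2 + 2376) - sqrt(-43444) = 2378 - 2*I*sqrt(10861)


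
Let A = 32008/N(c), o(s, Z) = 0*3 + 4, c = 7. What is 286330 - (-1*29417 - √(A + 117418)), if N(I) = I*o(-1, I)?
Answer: 315747 + 2*√1452374/7 ≈ 3.1609e+5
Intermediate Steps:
o(s, Z) = 4 (o(s, Z) = 0 + 4 = 4)
N(I) = 4*I (N(I) = I*4 = 4*I)
A = 8002/7 (A = 32008/((4*7)) = 32008/28 = 32008*(1/28) = 8002/7 ≈ 1143.1)
286330 - (-1*29417 - √(A + 117418)) = 286330 - (-1*29417 - √(8002/7 + 117418)) = 286330 - (-29417 - √(829928/7)) = 286330 - (-29417 - 2*√1452374/7) = 286330 + (29417 + 2*√1452374/7) = 315747 + 2*√1452374/7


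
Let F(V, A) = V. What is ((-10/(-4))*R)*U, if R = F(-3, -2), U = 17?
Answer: -255/2 ≈ -127.50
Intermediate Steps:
R = -3
((-10/(-4))*R)*U = (-10/(-4)*(-3))*17 = (-10*(-1/4)*(-3))*17 = ((5/2)*(-3))*17 = -15/2*17 = -255/2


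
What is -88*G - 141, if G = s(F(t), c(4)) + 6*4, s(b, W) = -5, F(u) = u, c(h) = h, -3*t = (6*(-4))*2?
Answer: -1813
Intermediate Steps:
t = 16 (t = -6*(-4)*2/3 = -(-8)*2 = -⅓*(-48) = 16)
G = 19 (G = -5 + 6*4 = -5 + 24 = 19)
-88*G - 141 = -88*19 - 141 = -1672 - 141 = -1813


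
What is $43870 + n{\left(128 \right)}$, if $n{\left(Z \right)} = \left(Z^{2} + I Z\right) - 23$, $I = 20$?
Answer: $62791$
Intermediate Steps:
$n{\left(Z \right)} = -23 + Z^{2} + 20 Z$ ($n{\left(Z \right)} = \left(Z^{2} + 20 Z\right) - 23 = -23 + Z^{2} + 20 Z$)
$43870 + n{\left(128 \right)} = 43870 + \left(-23 + 128^{2} + 20 \cdot 128\right) = 43870 + \left(-23 + 16384 + 2560\right) = 43870 + 18921 = 62791$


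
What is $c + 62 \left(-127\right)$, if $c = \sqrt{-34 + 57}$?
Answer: $-7874 + \sqrt{23} \approx -7869.2$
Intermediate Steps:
$c = \sqrt{23} \approx 4.7958$
$c + 62 \left(-127\right) = \sqrt{23} + 62 \left(-127\right) = \sqrt{23} - 7874 = -7874 + \sqrt{23}$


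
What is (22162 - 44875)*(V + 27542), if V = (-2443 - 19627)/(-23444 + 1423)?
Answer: -13775989878276/22021 ≈ -6.2558e+8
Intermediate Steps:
V = 22070/22021 (V = -22070/(-22021) = -22070*(-1/22021) = 22070/22021 ≈ 1.0022)
(22162 - 44875)*(V + 27542) = (22162 - 44875)*(22070/22021 + 27542) = -22713*606524452/22021 = -13775989878276/22021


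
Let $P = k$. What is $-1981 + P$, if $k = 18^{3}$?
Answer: $3851$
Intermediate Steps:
$k = 5832$
$P = 5832$
$-1981 + P = -1981 + 5832 = 3851$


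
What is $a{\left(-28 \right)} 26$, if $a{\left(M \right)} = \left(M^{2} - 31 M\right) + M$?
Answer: $42224$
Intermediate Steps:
$a{\left(M \right)} = M^{2} - 30 M$
$a{\left(-28 \right)} 26 = - 28 \left(-30 - 28\right) 26 = \left(-28\right) \left(-58\right) 26 = 1624 \cdot 26 = 42224$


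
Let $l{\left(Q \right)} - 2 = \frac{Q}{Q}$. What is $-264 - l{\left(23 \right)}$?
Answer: $-267$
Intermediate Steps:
$l{\left(Q \right)} = 3$ ($l{\left(Q \right)} = 2 + \frac{Q}{Q} = 2 + 1 = 3$)
$-264 - l{\left(23 \right)} = -264 - 3 = -267$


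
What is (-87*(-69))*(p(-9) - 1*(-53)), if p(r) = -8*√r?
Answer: 318159 - 144072*I ≈ 3.1816e+5 - 1.4407e+5*I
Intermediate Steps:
(-87*(-69))*(p(-9) - 1*(-53)) = (-87*(-69))*(-24*I - 1*(-53)) = 6003*(-24*I + 53) = 6003*(53 - 24*I) = 318159 - 144072*I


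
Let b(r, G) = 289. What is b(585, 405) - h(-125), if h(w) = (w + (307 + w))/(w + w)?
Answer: 72307/250 ≈ 289.23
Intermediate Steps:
h(w) = (307 + 2*w)/(2*w) (h(w) = (307 + 2*w)/((2*w)) = (307 + 2*w)*(1/(2*w)) = (307 + 2*w)/(2*w))
b(585, 405) - h(-125) = 289 - (307/2 - 125)/(-125) = 289 - (-1)*57/(125*2) = 289 - 1*(-57/250) = 289 + 57/250 = 72307/250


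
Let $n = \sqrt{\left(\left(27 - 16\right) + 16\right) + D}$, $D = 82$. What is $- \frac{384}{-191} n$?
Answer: $\frac{384 \sqrt{109}}{191} \approx 20.99$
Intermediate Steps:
$n = \sqrt{109}$ ($n = \sqrt{\left(\left(27 - 16\right) + 16\right) + 82} = \sqrt{\left(11 + 16\right) + 82} = \sqrt{27 + 82} = \sqrt{109} \approx 10.44$)
$- \frac{384}{-191} n = - \frac{384}{-191} \sqrt{109} = \left(-384\right) \left(- \frac{1}{191}\right) \sqrt{109} = \frac{384 \sqrt{109}}{191}$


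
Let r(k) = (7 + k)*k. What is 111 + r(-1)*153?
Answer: -807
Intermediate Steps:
r(k) = k*(7 + k)
111 + r(-1)*153 = 111 - (7 - 1)*153 = 111 - 1*6*153 = 111 - 6*153 = 111 - 918 = -807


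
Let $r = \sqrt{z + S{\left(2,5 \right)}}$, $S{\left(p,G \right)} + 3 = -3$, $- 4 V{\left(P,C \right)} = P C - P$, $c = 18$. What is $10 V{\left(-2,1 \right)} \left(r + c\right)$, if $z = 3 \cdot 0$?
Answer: $0$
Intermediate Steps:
$z = 0$
$V{\left(P,C \right)} = \frac{P}{4} - \frac{C P}{4}$ ($V{\left(P,C \right)} = - \frac{P C - P}{4} = - \frac{C P - P}{4} = - \frac{- P + C P}{4} = \frac{P}{4} - \frac{C P}{4}$)
$S{\left(p,G \right)} = -6$ ($S{\left(p,G \right)} = -3 - 3 = -6$)
$r = i \sqrt{6}$ ($r = \sqrt{0 - 6} = \sqrt{-6} = i \sqrt{6} \approx 2.4495 i$)
$10 V{\left(-2,1 \right)} \left(r + c\right) = 10 \cdot \frac{1}{4} \left(-2\right) \left(1 - 1\right) \left(i \sqrt{6} + 18\right) = 10 \cdot \frac{1}{4} \left(-2\right) \left(1 - 1\right) \left(18 + i \sqrt{6}\right) = 10 \cdot \frac{1}{4} \left(-2\right) 0 \left(18 + i \sqrt{6}\right) = 10 \cdot 0 \left(18 + i \sqrt{6}\right) = 0 \left(18 + i \sqrt{6}\right) = 0$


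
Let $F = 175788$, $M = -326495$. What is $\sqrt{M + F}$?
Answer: $i \sqrt{150707} \approx 388.21 i$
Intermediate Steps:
$\sqrt{M + F} = \sqrt{-326495 + 175788} = \sqrt{-150707} = i \sqrt{150707}$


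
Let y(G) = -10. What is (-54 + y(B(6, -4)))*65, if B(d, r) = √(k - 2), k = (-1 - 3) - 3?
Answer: -4160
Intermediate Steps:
k = -7 (k = -4 - 3 = -7)
B(d, r) = 3*I (B(d, r) = √(-7 - 2) = √(-9) = 3*I)
(-54 + y(B(6, -4)))*65 = (-54 - 10)*65 = -64*65 = -4160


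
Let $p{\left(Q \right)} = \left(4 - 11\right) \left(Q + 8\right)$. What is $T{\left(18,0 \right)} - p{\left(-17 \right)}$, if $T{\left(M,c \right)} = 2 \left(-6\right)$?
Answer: $-75$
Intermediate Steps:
$p{\left(Q \right)} = -56 - 7 Q$ ($p{\left(Q \right)} = - 7 \left(8 + Q\right) = -56 - 7 Q$)
$T{\left(M,c \right)} = -12$
$T{\left(18,0 \right)} - p{\left(-17 \right)} = -12 - \left(-56 - -119\right) = -12 - \left(-56 + 119\right) = -12 - 63 = -75$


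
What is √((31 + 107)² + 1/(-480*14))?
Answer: √13437446295/840 ≈ 138.00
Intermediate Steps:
√((31 + 107)² + 1/(-480*14)) = √(138² + 1/(-6720)) = √(19044 - 1/6720) = √(127975679/6720) = √13437446295/840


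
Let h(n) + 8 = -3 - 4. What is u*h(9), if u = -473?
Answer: 7095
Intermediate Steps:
h(n) = -15 (h(n) = -8 + (-3 - 4) = -8 - 7 = -15)
u*h(9) = -473*(-15) = 7095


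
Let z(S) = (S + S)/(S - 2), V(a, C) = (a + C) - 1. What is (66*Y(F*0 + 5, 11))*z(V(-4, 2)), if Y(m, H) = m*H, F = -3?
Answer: 4356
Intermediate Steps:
V(a, C) = -1 + C + a (V(a, C) = (C + a) - 1 = -1 + C + a)
Y(m, H) = H*m
z(S) = 2*S/(-2 + S) (z(S) = (2*S)/(-2 + S) = 2*S/(-2 + S))
(66*Y(F*0 + 5, 11))*z(V(-4, 2)) = (66*(11*(-3*0 + 5)))*(2*(-1 + 2 - 4)/(-2 + (-1 + 2 - 4))) = (66*(11*(0 + 5)))*(2*(-3)/(-2 - 3)) = (66*(11*5))*(2*(-3)/(-5)) = (66*55)*(2*(-3)*(-⅕)) = 3630*(6/5) = 4356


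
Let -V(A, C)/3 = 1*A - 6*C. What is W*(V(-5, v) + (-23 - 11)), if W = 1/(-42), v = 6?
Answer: -89/42 ≈ -2.1190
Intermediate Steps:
V(A, C) = -3*A + 18*C (V(A, C) = -3*(1*A - 6*C) = -3*(A - 6*C) = -3*A + 18*C)
W = -1/42 ≈ -0.023810
W*(V(-5, v) + (-23 - 11)) = -((-3*(-5) + 18*6) + (-23 - 11))/42 = -((15 + 108) - 34)/42 = -(123 - 34)/42 = -1/42*89 = -89/42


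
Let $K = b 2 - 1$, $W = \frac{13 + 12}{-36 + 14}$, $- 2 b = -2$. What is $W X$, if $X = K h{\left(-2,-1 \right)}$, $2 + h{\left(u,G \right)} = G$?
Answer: $\frac{75}{22} \approx 3.4091$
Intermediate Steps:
$b = 1$ ($b = \left(- \frac{1}{2}\right) \left(-2\right) = 1$)
$h{\left(u,G \right)} = -2 + G$
$W = - \frac{25}{22}$ ($W = \frac{25}{-22} = 25 \left(- \frac{1}{22}\right) = - \frac{25}{22} \approx -1.1364$)
$K = 1$ ($K = 1 \cdot 2 - 1 = 2 - 1 = 1$)
$X = -3$ ($X = 1 \left(-2 - 1\right) = 1 \left(-3\right) = -3$)
$W X = \left(- \frac{25}{22}\right) \left(-3\right) = \frac{75}{22}$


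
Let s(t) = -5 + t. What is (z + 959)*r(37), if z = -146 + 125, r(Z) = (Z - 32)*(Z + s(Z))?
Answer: 323610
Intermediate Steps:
r(Z) = (-32 + Z)*(-5 + 2*Z) (r(Z) = (Z - 32)*(Z + (-5 + Z)) = (-32 + Z)*(-5 + 2*Z))
z = -21
(z + 959)*r(37) = (-21 + 959)*(160 - 69*37 + 2*37**2) = 938*(160 - 2553 + 2*1369) = 938*(160 - 2553 + 2738) = 938*345 = 323610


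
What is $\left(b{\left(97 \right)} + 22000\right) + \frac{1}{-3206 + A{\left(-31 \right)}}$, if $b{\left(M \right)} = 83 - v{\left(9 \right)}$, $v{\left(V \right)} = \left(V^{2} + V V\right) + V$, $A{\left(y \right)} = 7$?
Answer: $\frac{70096487}{3199} \approx 21912.0$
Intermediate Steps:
$v{\left(V \right)} = V + 2 V^{2}$ ($v{\left(V \right)} = \left(V^{2} + V^{2}\right) + V = 2 V^{2} + V = V + 2 V^{2}$)
$b{\left(M \right)} = -88$ ($b{\left(M \right)} = 83 - 9 \left(1 + 2 \cdot 9\right) = 83 - 9 \left(1 + 18\right) = 83 - 9 \cdot 19 = 83 - 171 = -88$)
$\left(b{\left(97 \right)} + 22000\right) + \frac{1}{-3206 + A{\left(-31 \right)}} = \left(-88 + 22000\right) + \frac{1}{-3206 + 7} = 21912 + \frac{1}{-3199} = 21912 - \frac{1}{3199} = \frac{70096487}{3199}$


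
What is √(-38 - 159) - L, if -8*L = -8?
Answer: -1 + I*√197 ≈ -1.0 + 14.036*I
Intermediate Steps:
L = 1 (L = -⅛*(-8) = 1)
√(-38 - 159) - L = √(-38 - 159) - 1*1 = √(-197) - 1 = I*√197 - 1 = -1 + I*√197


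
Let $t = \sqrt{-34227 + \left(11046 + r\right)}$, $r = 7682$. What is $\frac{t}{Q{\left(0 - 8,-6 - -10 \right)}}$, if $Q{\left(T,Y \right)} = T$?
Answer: $- \frac{i \sqrt{15499}}{8} \approx - 15.562 i$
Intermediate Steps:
$t = i \sqrt{15499}$ ($t = \sqrt{-34227 + \left(11046 + 7682\right)} = \sqrt{-34227 + 18728} = \sqrt{-15499} = i \sqrt{15499} \approx 124.49 i$)
$\frac{t}{Q{\left(0 - 8,-6 - -10 \right)}} = \frac{i \sqrt{15499}}{0 - 8} = \frac{i \sqrt{15499}}{-8} = i \sqrt{15499} \left(- \frac{1}{8}\right) = - \frac{i \sqrt{15499}}{8}$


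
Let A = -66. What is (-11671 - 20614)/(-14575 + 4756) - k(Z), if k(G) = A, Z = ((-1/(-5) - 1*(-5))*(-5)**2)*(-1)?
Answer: 680339/9819 ≈ 69.288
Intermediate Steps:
Z = -130 (Z = ((-1*(-1/5) + 5)*25)*(-1) = ((1/5 + 5)*25)*(-1) = ((26/5)*25)*(-1) = 130*(-1) = -130)
k(G) = -66
(-11671 - 20614)/(-14575 + 4756) - k(Z) = (-11671 - 20614)/(-14575 + 4756) - 1*(-66) = -32285/(-9819) + 66 = -32285*(-1/9819) + 66 = 32285/9819 + 66 = 680339/9819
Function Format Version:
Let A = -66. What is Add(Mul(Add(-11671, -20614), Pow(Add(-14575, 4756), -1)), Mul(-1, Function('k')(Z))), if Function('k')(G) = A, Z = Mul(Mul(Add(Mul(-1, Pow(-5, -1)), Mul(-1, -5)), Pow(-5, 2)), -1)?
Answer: Rational(680339, 9819) ≈ 69.288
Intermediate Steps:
Z = -130 (Z = Mul(Mul(Add(Mul(-1, Rational(-1, 5)), 5), 25), -1) = Mul(Mul(Add(Rational(1, 5), 5), 25), -1) = Mul(Mul(Rational(26, 5), 25), -1) = Mul(130, -1) = -130)
Function('k')(G) = -66
Add(Mul(Add(-11671, -20614), Pow(Add(-14575, 4756), -1)), Mul(-1, Function('k')(Z))) = Add(Mul(Add(-11671, -20614), Pow(Add(-14575, 4756), -1)), Mul(-1, -66)) = Add(Mul(-32285, Pow(-9819, -1)), 66) = Add(Mul(-32285, Rational(-1, 9819)), 66) = Add(Rational(32285, 9819), 66) = Rational(680339, 9819)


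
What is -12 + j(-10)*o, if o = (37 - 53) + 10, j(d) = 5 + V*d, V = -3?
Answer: -222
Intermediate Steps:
j(d) = 5 - 3*d
o = -6 (o = -16 + 10 = -6)
-12 + j(-10)*o = -12 + (5 - 3*(-10))*(-6) = -12 + (5 + 30)*(-6) = -12 + 35*(-6) = -12 - 210 = -222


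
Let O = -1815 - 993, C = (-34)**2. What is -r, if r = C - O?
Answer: -3964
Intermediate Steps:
C = 1156
O = -2808
r = 3964 (r = 1156 - 1*(-2808) = 1156 + 2808 = 3964)
-r = -1*3964 = -3964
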